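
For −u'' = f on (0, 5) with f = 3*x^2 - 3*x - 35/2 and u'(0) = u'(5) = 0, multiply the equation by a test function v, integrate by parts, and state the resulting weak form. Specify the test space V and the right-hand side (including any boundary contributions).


V = H^1(0, 5) (no boundary constraint on v; u is determined up to an additive constant); weak form: ∫_0^5 u'v' dx = ∫_0^5 (3*x^2 - 3*x - 35/2) v dx for all v ∈ V.

Multiply both sides by a test function v and integrate from 0 to 5:
  ∫_0^5 −u''(x) v(x) dx = ∫_0^5 f(x) v(x) dx.
Integrate the LHS by parts once:
  ∫_0^5 −u'' v dx = −[u'(x) v(x)]_0^5 + ∫_0^5 u'(x) v'(x) dx.
Thus ∫_0^5 u'(x) v'(x) dx = ∫_0^5 f(x) v(x) dx + [u'(x) v(x)]_0^5.
Choose V so that boundary terms are either known or forced to vanish.
u has homogeneous Neumann: u'(0) = u'(5) = 0. So [u' v]_0^5 = 0·v(5) − 0·v(0) = 0 for any v; take V = H^1(0, 5).
Weak formulation: find u (satisfying any essential BC) such that ∫_0^5 u'(x) v'(x) dx = ∫_0^5 f v dx for all v ∈ V (homogeneous Neumann, so boundary terms vanish).
Substituting f(x) = 3*x^2 - 3*x - 35/2, the right-hand side is ∫_0^5 (3*x^2 - 3*x - 35/2) v dx.
Compatibility check (pure Neumann): taking v ≡ 1 ∈ V gives 0 = ∫_0^5 f dx + (0) − (0), i.e. ∫_0^5 f dx must equal u'(0) − u'(5) = 0. Indeed ∫_0^5 (3*x^2 - 3*x - 35/2) dx = 0, so the data are compatible. The solution is then unique only up to an additive constant (fix it e.g. by requiring ∫_0^5 u dx = 0).


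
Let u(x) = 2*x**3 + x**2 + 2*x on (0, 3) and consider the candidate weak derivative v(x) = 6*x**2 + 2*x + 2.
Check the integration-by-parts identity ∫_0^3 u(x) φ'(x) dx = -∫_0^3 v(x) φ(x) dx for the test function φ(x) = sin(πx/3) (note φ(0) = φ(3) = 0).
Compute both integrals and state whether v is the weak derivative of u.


LHS = -192/π + 648/π^3, RHS = -192/π + 648/π^3. Yes, v = u' weakly.

u(x) = 2*x**3 + x**2 + 2*x, classical derivative u'(x) = 6*x**2 + 2*x + 2.
φ(x) = sin(πx/3), so φ'(x) = π*cos(π*x/3)/3.
Note φ(0) = φ(3) = 0, so the boundary term u·φ vanishes.
LHS = ∫_0^3 u(x) φ'(x) dx = ∫_0^3 (2*π*x^3*cos(π*x/3)/3 + π*x^2*cos(π*x/3)/3 + 2*π*x*cos(π*x/3)/3) dx. Term by term:
  ∫_0^3 π*x^2*cos(π*x/3)/3 dx = -18/π;  ∫_0^3 2*π*x*cos(π*x/3)/3 dx = -12/π;  ∫_0^3 2*π*x^3*cos(π*x/3)/3 dx = -162/π + 648/π^3.
Sum: -18/π − 12/π + -162/π + 648/π^3 = -192/π + 648/π^3.
So LHS = -192/π + 648/π^3.
∫_0^3 v(x) φ(x) dx = ∫_0^3 (6*x^2*sin(π*x/3) + 2*x*sin(π*x/3) + 2*sin(π*x/3)) dx. Term by term:
  ∫_0^3 2*sin(π*x/3) dx = 12/π;  ∫_0^3 2*x*sin(π*x/3) dx = 18/π;  ∫_0^3 6*x^2*sin(π*x/3) dx = -648/π^3 + 162/π.
Sum: 12/π + 18/π + -648/π^3 + 162/π = -648/π^3 + 192/π.
So RHS = -∫_0^3 v(x) φ(x) dx = -192/π + 648/π^3.
LHS = RHS, so the identity holds for this test φ.
Moreover u is smooth here and v(x) = u'(x) = 6*x**2 + 2*x + 2 pointwise, so the identity holds for every test function. Hence v is the weak derivative of u.


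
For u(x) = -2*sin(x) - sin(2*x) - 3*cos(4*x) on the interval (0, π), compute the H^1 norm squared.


||u||_{H^1(0,π)}^2 = -136/5 + 83*π

u'(x) = 12*sin(4*x) - 2*cos(x) - 2*cos(2*x).
Expand u² and (u')² and integrate term by term on (0, π), using: for integers n ≥ 1, ∫_0^π sin²(nx) dx = ∫_0^π cos²(nx) dx = π/2; for n ≠ n', ∫_0^π sin(nx)sin(n'x) dx = ∫_0^π cos(nx)cos(n'x) dx = 0; and by product-to-sum, ∫_0^π sin(nx)cos(n'x) dx = ½∫_0^π [sin((n+n')x) + sin((n−n')x)] dx, which is 0 when n+n' is even and 2n/(n²−n'²) when n+n' is odd (it need not vanish on (0, π)).
  u² squared terms: (-1)²·∫sin(2x)² dx = 1·π/2 = π/2;  (-3)²·∫cos(4x)² dx = 9·π/2 = 9*π/2;  (-2)²·∫sin(x)² dx = 4·π/2 = 2*π.
  u² cross terms: 2·(-1)·(-3)·∫sin(2x)·cos(4x) dx = 6·(0) = 0;  2·(-1)·(-2)·∫sin(2x)·sin(x) dx = 4·(0) = 0;  2·(-3)·(-2)·∫cos(4x)·sin(x) dx = 12·(-2/15) = -8/5.
  So ∫_0^π u² dx = π/2 + 9*π/2 + 2*π + 0 + 0 − 8/5 = -8/5 + 7*π.
  (u')² squared terms: (-2)²·∫cos(x)² dx = 4·π/2 = 2*π;  (-2)²·∫cos(2x)² dx = 4·π/2 = 2*π;  (12)²·∫sin(4x)² dx = 144·π/2 = 72*π.
  (u')² cross terms: 2·(-2)·(-2)·∫cos(x)·cos(2x) dx = 8·(0) = 0;  2·(-2)·(12)·∫cos(x)·sin(4x) dx = -48·(8/15) = -128/5;  2·(-2)·(12)·∫cos(2x)·sin(4x) dx = -48·(0) = 0.
  So ∫_0^π (u')² dx = 2*π + 2*π + 72*π + 0 − 128/5 + 0 = -128/5 + 76*π.
||u||_{H^1}^2 = (-8/5 + 7*π) + (-128/5 + 76*π) = -136/5 + 83*π.


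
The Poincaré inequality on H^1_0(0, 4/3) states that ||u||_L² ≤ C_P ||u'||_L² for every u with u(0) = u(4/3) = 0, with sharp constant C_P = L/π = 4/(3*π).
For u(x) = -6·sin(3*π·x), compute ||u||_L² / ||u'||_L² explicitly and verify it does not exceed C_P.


||u||_L² / ||u'||_L² = 1/(3*π) < C_P = 4/(3*π).

u(x) = -6·sin(3*π·x), so u'(x) = -18*π*cos(3*π*x).
Writing u(x) = A·sin(kπx/L) with A = -6 and k = 4, use ∫_0^L sin²(kπx/L) dx = L/2 and ∫_0^L cos²(kπx/L) dx = L/2.
u² = 36·sin²(3*π·x) and (u')² = 324*π^2·cos²(3*π·x), and each of sin², cos² integrates to L/2 = 2/3 over (0, 4/3).
∫_0^4/3 u² dx = 24, so ||u||_L² = 2*sqrt(6).
∫_0^4/3 (u')² dx = 216*π^2, so ||u'||_L² = 6*sqrt(6)*π.
Ratio ||u||_L² / ||u'||_L² = 1/(3*π).
Sharp Poincaré constant on H^1_0(0, 4/3) is C_P = L/π = 4/(3*π), achieved by sin(3*π/4·x).
This is the k = 4 harmonic; the ratio L/(kπ) is strictly less than C_P = L/π, consistent with the sharp inequality ||u||_L² ≤ C_P ||u'||_L².


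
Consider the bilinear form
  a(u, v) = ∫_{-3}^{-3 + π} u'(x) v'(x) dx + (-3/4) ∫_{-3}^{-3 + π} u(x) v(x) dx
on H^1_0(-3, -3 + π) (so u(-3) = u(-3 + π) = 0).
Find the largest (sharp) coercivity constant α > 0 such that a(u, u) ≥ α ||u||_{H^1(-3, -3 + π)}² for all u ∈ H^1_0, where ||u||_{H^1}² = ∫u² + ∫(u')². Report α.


α = 1/8

Coercivity of a(·,·) on H^1_0(-3, -3 + π) means a(u, u) ≥ α ||u||_{H^1}² for every u ∈ H^1_0.
The interval has length L = π, and Poincaré/coercivity depend only on L. Here a(u, u) = ∫(u')² + (-3/4)·∫u².
Here c = -3/4 < 0 with |c| < (π/L)² = 1, so coercivity still holds. The condition a(u,u) ≥ α||u||_{H^1}² reads (1−α)∫(u')² ≥ (α−c)∫u². Any admissible α is ≤ 1 (rapidly oscillating u have ∫u²/∫(u')² → 0), and α = 1 would force 0 ≥ (1−c)∫u², impossible since c < 1; so 1−α > 0. By the sharp Poincaré inequality on H^1_0 of an interval of length L, ∫(u')² ≥ (π/L)²∫u² with equality for the first sine mode sin(π(x−x₀)/L) (x₀ the left endpoint), so the inequality holds for all u iff (1−α)(π/L)² ≥ α − c, i.e. α ≤ ((π/L)² + c)/((π/L)² + 1) = (1 + c(L/π)²)/(1 + (L/π)²). (Direct route, valid since c ≤ 0: Poincaré gives c∫u² ≥ c(L/π)²∫(u')², so a(u,u) ≥ (1 + c(L/π)²)∫(u')², while ||u||_{H^1}² ≤ (1 + (L/π)²)∫(u')²; dividing yields the same α.) With (π/L)² = 1 and c = -3/4, the largest admissible constant is α = ((π/L)² + c)/((π/L)² + 1).
Simplifying, α = 1/8.


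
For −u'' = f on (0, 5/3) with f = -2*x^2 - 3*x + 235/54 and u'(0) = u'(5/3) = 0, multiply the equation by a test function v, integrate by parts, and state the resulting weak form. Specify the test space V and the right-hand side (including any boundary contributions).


V = H^1(0, 5/3) (no boundary constraint on v; u is determined up to an additive constant); weak form: ∫_0^5/3 u'v' dx = ∫_0^5/3 (-2*x^2 - 3*x + 235/54) v dx for all v ∈ V.

Multiply both sides by a test function v and integrate from 0 to 5/3:
  ∫_0^5/3 −u''(x) v(x) dx = ∫_0^5/3 f(x) v(x) dx.
Integrate the LHS by parts once:
  ∫_0^5/3 −u'' v dx = −[u'(x) v(x)]_0^5/3 + ∫_0^5/3 u'(x) v'(x) dx.
Thus ∫_0^5/3 u'(x) v'(x) dx = ∫_0^5/3 f(x) v(x) dx + [u'(x) v(x)]_0^5/3.
Choose V so that boundary terms are either known or forced to vanish.
u has homogeneous Neumann: u'(0) = u'(5/3) = 0. So [u' v]_0^5/3 = 0·v(5/3) − 0·v(0) = 0 for any v; take V = H^1(0, 5/3).
Weak formulation: find u (satisfying any essential BC) such that ∫_0^5/3 u'(x) v'(x) dx = ∫_0^5/3 f v dx for all v ∈ V (homogeneous Neumann, so boundary terms vanish).
Substituting f(x) = -2*x^2 - 3*x + 235/54, the right-hand side is ∫_0^5/3 (-2*x^2 - 3*x + 235/54) v dx.
Compatibility check (pure Neumann): taking v ≡ 1 ∈ V gives 0 = ∫_0^5/3 f dx + (0) − (0), i.e. ∫_0^5/3 f dx must equal u'(0) − u'(5/3) = 0. Indeed ∫_0^5/3 (-2*x^2 - 3*x + 235/54) dx = 0, so the data are compatible. The solution is then unique only up to an additive constant (fix it e.g. by requiring ∫_0^5/3 u dx = 0).


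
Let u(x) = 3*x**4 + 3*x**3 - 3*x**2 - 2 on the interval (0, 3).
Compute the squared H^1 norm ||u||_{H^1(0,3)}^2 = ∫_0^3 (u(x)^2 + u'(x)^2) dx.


||u||_{H^1}^2 = 13368111/140

The H^1 norm (squared) on an interval (0, L) is
  ||u||_{H^1}^2 = ∫_0^L u(x)^2 dx + ∫_0^L u'(x)^2 dx.
Compute u'(x) = 12*x**3 + 9*x**2 - 6*x.
Then u(x)^2 = 9*x**8 + 18*x**7 - 9*x**6 - 18*x**5 - 3*x**4 - 12*x**3 + 12*x**2 + 4 and u'(x)^2 = 144*x**6 + 216*x**5 - 63*x**4 - 108*x**3 + 36*x**2.
Integrate each monomial from 0 to 3 using ∫_0^3 c·x^n dx = c·3^(n+1)/(n+1):
  ∫_0^3 u(x)^2 dx = ∫_0^3 (9*x^8 + 18*x^7 - 9*x^6 - 18*x^5 - 3*x^4 - 12*x^3 + 12*x^2 + 4) dx. Term by term:
    ∫_0^3 9*x^8 dx = 19683;  ∫_0^3 18*x^7 dx = 59049/4;  ∫_0^3 -9*x^6 dx = -19683/7;
    ∫_0^3 -18*x^5 dx = -2187;  ∫_0^3 -3*x^4 dx = -729/5;  ∫_0^3 -12*x^3 dx = -243;
    ∫_0^3 12*x^2 dx = 108;  ∫_0^3 4 dx = 12.
  Sum: 19683 + 59049/4 − 19683/7 − 2187 − 729/5 − 243 + 108 + 12 = 4084863/140.
  ∫_0^3 u'(x)^2 dx = ∫_0^3 (144*x^6 + 216*x^5 - 63*x^4 - 108*x^3 + 36*x^2) dx. Term by term:
    ∫_0^3 144*x^6 dx = 314928/7;  ∫_0^3 216*x^5 dx = 26244;  ∫_0^3 -63*x^4 dx = -15309/5;
    ∫_0^3 -108*x^3 dx = -2187;  ∫_0^3 36*x^2 dx = 324.
  Sum: 314928/7 + 26244 − 15309/5 − 2187 + 324 = 2320812/35.
Adding: ||u||_{H^1}^2 = 4084863/140 + 2320812/35 = 13368111/140.


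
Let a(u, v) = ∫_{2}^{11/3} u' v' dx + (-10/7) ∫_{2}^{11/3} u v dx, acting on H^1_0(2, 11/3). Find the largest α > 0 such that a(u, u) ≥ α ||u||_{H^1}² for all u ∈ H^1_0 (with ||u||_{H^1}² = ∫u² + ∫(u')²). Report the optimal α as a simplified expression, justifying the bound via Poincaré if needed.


α = (-250 + 63*π^2)/(7*(25 + 9*π^2))

Coercivity of a(·,·) on H^1_0(2, 11/3) means a(u, u) ≥ α ||u||_{H^1}² for every u ∈ H^1_0.
The interval has length L = 5/3, and Poincaré/coercivity depend only on L. Here a(u, u) = ∫(u')² + (-10/7)·∫u².
Here c = -10/7 < 0 with |c| < (π/L)² = 9*π^2/25, so coercivity still holds. The condition a(u,u) ≥ α||u||_{H^1}² reads (1−α)∫(u')² ≥ (α−c)∫u². Any admissible α is ≤ 1 (rapidly oscillating u have ∫u²/∫(u')² → 0), and α = 1 would force 0 ≥ (1−c)∫u², impossible since c < 1; so 1−α > 0. By the sharp Poincaré inequality on H^1_0 of an interval of length L, ∫(u')² ≥ (π/L)²∫u² with equality for the first sine mode sin(π(x−x₀)/L) (x₀ the left endpoint), so the inequality holds for all u iff (1−α)(π/L)² ≥ α − c, i.e. α ≤ ((π/L)² + c)/((π/L)² + 1) = (1 + c(L/π)²)/(1 + (L/π)²). (Direct route, valid since c ≤ 0: Poincaré gives c∫u² ≥ c(L/π)²∫(u')², so a(u,u) ≥ (1 + c(L/π)²)∫(u')², while ||u||_{H^1}² ≤ (1 + (L/π)²)∫(u')²; dividing yields the same α.) With (π/L)² = 9*π^2/25 and c = -10/7, the largest admissible constant is α = ((π/L)² + c)/((π/L)² + 1).
Simplifying, α = (-250 + 63*π^2)/(7*(25 + 9*π^2)).


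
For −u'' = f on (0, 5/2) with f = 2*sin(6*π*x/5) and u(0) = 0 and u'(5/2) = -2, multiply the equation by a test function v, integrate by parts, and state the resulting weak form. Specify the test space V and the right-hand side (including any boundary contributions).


V = {v ∈ H^1(0, 5/2) : v(0) = 0} (test functions vanish at x = 0 where u is specified); weak form: ∫_0^5/2 u'v' dx = ∫_0^5/2 (2*sin(6*π*x/5)) v dx − 2·v(5/2) for all v ∈ V.

Multiply both sides by a test function v and integrate from 0 to 5/2:
  ∫_0^5/2 −u''(x) v(x) dx = ∫_0^5/2 f(x) v(x) dx.
Integrate the LHS by parts once:
  ∫_0^5/2 −u'' v dx = −[u'(x) v(x)]_0^5/2 + ∫_0^5/2 u'(x) v'(x) dx.
Thus ∫_0^5/2 u'(x) v'(x) dx = ∫_0^5/2 f(x) v(x) dx + [u'(x) v(x)]_0^5/2.
Choose V so that boundary terms are either known or forced to vanish.
Mixed BC: u(0) = 0 (Dirichlet) and u'(5/2) = -2 (Neumann). Define V = {v ∈ H^1(0, 5/2) : v(0) = 0}. Then [u' v]_0^5/2 = u'(5/2)·v(5/2) − u'(0)·0 = − 2·v(5/2).
Weak formulation: find u (satisfying any essential BC) such that ∫_0^5/2 u'(x) v'(x) dx = ∫_0^5/2 f v dx − 2·v(5/2) for all v ∈ V (Dirichlet at 0 absorbed into V; Neumann datum at x = 5/2 contributes the boundary term).
Substituting f(x) = 2*sin(6*π*x/5), the right-hand side is ∫_0^5/2 (2*sin(6*π*x/5)) v dx − 2·v(5/2).


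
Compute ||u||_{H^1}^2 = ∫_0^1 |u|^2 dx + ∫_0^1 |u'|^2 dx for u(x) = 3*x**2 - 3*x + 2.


||u||_{H^1}^2 = 53/10

The H^1 norm (squared) on an interval (0, L) is
  ||u||_{H^1}^2 = ∫_0^L u(x)^2 dx + ∫_0^L u'(x)^2 dx.
Compute u'(x) = 6*x - 3.
Then u(x)^2 = 9*x**4 - 18*x**3 + 21*x**2 - 12*x + 4 and u'(x)^2 = 36*x**2 - 36*x + 9.
Integrate each monomial from 0 to 1 using ∫_0^1 c·x^n dx = c·1^(n+1)/(n+1):
  ∫_0^1 u(x)^2 dx = ∫_0^1 (9*x^4 - 18*x^3 + 21*x^2 - 12*x + 4) dx. Term by term:
    ∫_0^1 9*x^4 dx = 9/5;  ∫_0^1 -18*x^3 dx = -9/2;  ∫_0^1 21*x^2 dx = 7;
    ∫_0^1 -12*x dx = -6;  ∫_0^1 4 dx = 4.
  Sum: 9/5 − 9/2 + 7 − 6 + 4 = 23/10.
  ∫_0^1 u'(x)^2 dx = ∫_0^1 (36*x^2 - 36*x + 9) dx. Term by term:
    ∫_0^1 36*x^2 dx = 12;  ∫_0^1 -36*x dx = -18;  ∫_0^1 9 dx = 9.
  Sum: 12 − 18 + 9 = 3.
Adding: ||u||_{H^1}^2 = 23/10 + 3 = 53/10.


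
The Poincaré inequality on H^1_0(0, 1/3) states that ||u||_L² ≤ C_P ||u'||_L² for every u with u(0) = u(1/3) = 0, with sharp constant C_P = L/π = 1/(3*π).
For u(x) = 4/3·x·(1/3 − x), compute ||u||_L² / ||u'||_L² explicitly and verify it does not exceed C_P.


||u||_L² / ||u'||_L² = sqrt(10)/30 < C_P = 1/(3*π).

u(x) = 4/3·x·(1/3 − x), so u'(x) = 4/9 - 8*x/3.
u(x) = 4/3·x·(1/3 − x) vanishes at x = 0 and x = 1/3, so u ∈ H^1_0(0, 1/3). Differentiate via the product rule and integrate the resulting polynomials term by term.
  ∫_0^1/3 u² dx = ∫_0^1/3 (16*x^4/9 - 32*x^3/27 + 16*x^2/81) dx. Term by term:
    ∫_0^1/3 16*x^4/9 dx = 16/10935;  ∫_0^1/3 -32*x^3/27 dx = -8/2187;  ∫_0^1/3 16*x^2/81 dx = 16/6561.
  Sum: 16/10935 − 8/2187 + 16/6561 = 8/32805.
  ∫_0^1/3 (u')² dx = ∫_0^1/3 (64*x^2/9 - 64*x/27 + 16/81) dx. Term by term:
    ∫_0^1/3 64*x^2/9 dx = 64/729;  ∫_0^1/3 -64*x/27 dx = -32/243;  ∫_0^1/3 16/81 dx = 16/243.
  Sum: 64/729 − 32/243 + 16/243 = 16/729.
∫_0^1/3 u² dx = 8/32805, so ||u||_L² = 2*sqrt(10)/405.
∫_0^1/3 (u')² dx = 16/729, so ||u'||_L² = 4/27.
Ratio ||u||_L² / ||u'||_L² = sqrt(10)/30.
Sharp Poincaré constant on H^1_0(0, 1/3) is C_P = L/π = 1/(3*π), achieved by sin(3*π·x).
A polynomial bump cannot attain the sharp Poincaré constant (only the first sine eigenfunction does), so the ratio is strictly less than C_P, consistent with ||u||_L² ≤ C_P ||u'||_L².


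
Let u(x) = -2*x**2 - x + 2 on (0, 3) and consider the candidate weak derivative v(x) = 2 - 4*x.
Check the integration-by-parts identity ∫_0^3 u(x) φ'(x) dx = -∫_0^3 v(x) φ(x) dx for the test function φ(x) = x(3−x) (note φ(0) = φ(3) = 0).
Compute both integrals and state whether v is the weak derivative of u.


LHS = 63/2, RHS = 18. No, v is not the weak derivative of u.

u(x) = -2*x**2 - x + 2, classical derivative u'(x) = -4*x - 1.
φ(x) = x(3−x), so φ'(x) = 3 - 2*x.
Note φ(0) = φ(3) = 0, so the boundary term u·φ vanishes.
LHS = ∫_0^3 u(x) φ'(x) dx = ∫_0^3 (4*x^3 - 4*x^2 - 7*x + 6) dx. Term by term:
  ∫_0^3 4*x^3 dx = 81;  ∫_0^3 -4*x^2 dx = -36;  ∫_0^3 -7*x dx = -63/2;
  ∫_0^3 6 dx = 18.
Sum: 81 − 36 − 63/2 + 18 = 63/2.
So LHS = 63/2.
∫_0^3 v(x) φ(x) dx = ∫_0^3 (4*x^3 - 14*x^2 + 6*x) dx. Term by term:
  ∫_0^3 4*x^3 dx = 81;  ∫_0^3 -14*x^2 dx = -126;  ∫_0^3 6*x dx = 27.
Sum: 81 − 126 + 27 = -18.
So RHS = -∫_0^3 v(x) φ(x) dx = 18.
LHS − RHS = 27/2 ≠ 0, so the identity fails.
(For a valid weak derivative the identity must hold for EVERY test function, in particular this one. The failure shows v is NOT the weak derivative of u.)
Correct weak derivative would be u'(x) = -4*x - 1.


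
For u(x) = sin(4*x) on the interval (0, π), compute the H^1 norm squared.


||u||_{H^1(0,π)}^2 = 17*π/2

u'(x) = 4*cos(4*x).
Expand u² and (u')² and integrate term by term on (0, π), using: for integers n ≥ 1, ∫_0^π sin²(nx) dx = ∫_0^π cos²(nx) dx = π/2; for n ≠ n', ∫_0^π sin(nx)sin(n'x) dx = ∫_0^π cos(nx)cos(n'x) dx = 0; and by product-to-sum, ∫_0^π sin(nx)cos(n'x) dx = ½∫_0^π [sin((n+n')x) + sin((n−n')x)] dx, which is 0 when n+n' is even and 2n/(n²−n'²) when n+n' is odd (it need not vanish on (0, π)).
  u² squared terms: (1)²·∫sin(4x)² dx = 1·π/2 = π/2.
  So ∫_0^π u² dx = π/2.
  (u')² squared terms: (4)²·∫cos(4x)² dx = 16·π/2 = 8*π.
  So ∫_0^π (u')² dx = 8*π.
||u||_{H^1}^2 = (π/2) + (8*π) = 17*π/2.


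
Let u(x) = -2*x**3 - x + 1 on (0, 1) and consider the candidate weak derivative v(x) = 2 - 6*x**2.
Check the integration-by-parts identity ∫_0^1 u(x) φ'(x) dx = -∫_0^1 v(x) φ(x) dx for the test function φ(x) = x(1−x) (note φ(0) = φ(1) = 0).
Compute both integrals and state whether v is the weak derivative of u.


LHS = 7/15, RHS = -1/30. No, v is not the weak derivative of u.

u(x) = -2*x**3 - x + 1, classical derivative u'(x) = -6*x**2 - 1.
φ(x) = x(1−x), so φ'(x) = 1 - 2*x.
Note φ(0) = φ(1) = 0, so the boundary term u·φ vanishes.
LHS = ∫_0^1 u(x) φ'(x) dx = ∫_0^1 (4*x^4 - 2*x^3 + 2*x^2 - 3*x + 1) dx. Term by term:
  ∫_0^1 4*x^4 dx = 4/5;  ∫_0^1 -2*x^3 dx = -1/2;  ∫_0^1 2*x^2 dx = 2/3;
  ∫_0^1 -3*x dx = -3/2;  ∫_0^1 1 dx = 1.
Sum: 4/5 − 1/2 + 2/3 − 3/2 + 1 = 7/15.
So LHS = 7/15.
∫_0^1 v(x) φ(x) dx = ∫_0^1 (6*x^4 - 6*x^3 - 2*x^2 + 2*x) dx. Term by term:
  ∫_0^1 6*x^4 dx = 6/5;  ∫_0^1 -6*x^3 dx = -3/2;  ∫_0^1 -2*x^2 dx = -2/3;
  ∫_0^1 2*x dx = 1.
Sum: 6/5 − 3/2 − 2/3 + 1 = 1/30.
So RHS = -∫_0^1 v(x) φ(x) dx = -1/30.
LHS − RHS = 1/2 ≠ 0, so the identity fails.
(For a valid weak derivative the identity must hold for EVERY test function, in particular this one. The failure shows v is NOT the weak derivative of u.)
Correct weak derivative would be u'(x) = -6*x**2 - 1.


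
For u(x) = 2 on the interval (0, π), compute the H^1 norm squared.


||u||_{H^1(0,π)}^2 = 4*π

u'(x) = 0.
Expand u² and (u')² and integrate term by term on (0, π), using: for integers n ≥ 1, ∫_0^π sin²(nx) dx = ∫_0^π cos²(nx) dx = π/2; for n ≠ n', ∫_0^π sin(nx)sin(n'x) dx = ∫_0^π cos(nx)cos(n'x) dx = 0; and by product-to-sum, ∫_0^π sin(nx)cos(n'x) dx = ½∫_0^π [sin((n+n')x) + sin((n−n')x)] dx, which is 0 when n+n' is even and 2n/(n²−n'²) when n+n' is odd (it need not vanish on (0, π)). For the constant mode: ∫_0^π 1 dx = π, ∫_0^π cos(nx) dx = 0, ∫_0^π sin(nx) dx = (1−(−1)^n)/n.
  u² squared terms: (2)²·∫1 dx = 4·π = 4*π.
  So ∫_0^π u² dx = 4*π.
  u' ≡ 0, so ∫_0^π (u')² dx = 0.
||u||_{H^1}^2 = (4*π) + (0) = 4*π.


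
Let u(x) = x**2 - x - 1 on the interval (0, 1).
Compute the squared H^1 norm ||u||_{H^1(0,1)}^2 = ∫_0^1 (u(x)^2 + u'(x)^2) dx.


||u||_{H^1}^2 = 17/10

The H^1 norm (squared) on an interval (0, L) is
  ||u||_{H^1}^2 = ∫_0^L u(x)^2 dx + ∫_0^L u'(x)^2 dx.
Compute u'(x) = 2*x - 1.
Then u(x)^2 = x**4 - 2*x**3 - x**2 + 2*x + 1 and u'(x)^2 = 4*x**2 - 4*x + 1.
Integrate each monomial from 0 to 1 using ∫_0^1 c·x^n dx = c·1^(n+1)/(n+1):
  ∫_0^1 u(x)^2 dx = ∫_0^1 (x^4 - 2*x^3 - x^2 + 2*x + 1) dx. Term by term:
    ∫_0^1 x^4 dx = 1/5;  ∫_0^1 -2*x^3 dx = -1/2;  ∫_0^1 -x^2 dx = -1/3;
    ∫_0^1 2*x dx = 1;  ∫_0^1 1 dx = 1.
  Sum: 1/5 − 1/2 − 1/3 + 1 + 1 = 41/30.
  ∫_0^1 u'(x)^2 dx = ∫_0^1 (4*x^2 - 4*x + 1) dx. Term by term:
    ∫_0^1 4*x^2 dx = 4/3;  ∫_0^1 -4*x dx = -2;  ∫_0^1 1 dx = 1.
  Sum: 4/3 − 2 + 1 = 1/3.
Adding: ||u||_{H^1}^2 = 41/30 + 1/3 = 17/10.


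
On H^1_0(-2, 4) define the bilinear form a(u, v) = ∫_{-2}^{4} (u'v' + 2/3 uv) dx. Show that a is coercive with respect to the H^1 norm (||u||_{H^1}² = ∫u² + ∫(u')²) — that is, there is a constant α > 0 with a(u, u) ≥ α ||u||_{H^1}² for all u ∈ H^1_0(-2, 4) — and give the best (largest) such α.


α = (π^2 + 24)/(π^2 + 36)

Coercivity of a(·,·) on H^1_0(-2, 4) means a(u, u) ≥ α ||u||_{H^1}² for every u ∈ H^1_0.
The interval has length L = 6, and Poincaré/coercivity depend only on L. Here a(u, u) = ∫(u')² + (2/3)·∫u².
Here 0 < c = 2/3 < 1. The condition a(u,u) ≥ α||u||_{H^1}² reads (1−α)∫(u')² ≥ (α−c)∫u². Any admissible α is ≤ 1 (rapidly oscillating u have ∫u²/∫(u')² → 0), and α = 1 would force 0 ≥ (1−c)∫u², impossible since c < 1; so 1−α > 0. By the sharp Poincaré inequality on H^1_0 of an interval of length L, ∫(u')² ≥ (π/L)²∫u² with equality for the first sine mode sin(π(x−x₀)/L) (x₀ the left endpoint), so the inequality holds for all u iff (1−α)(π/L)² ≥ α − c, i.e. α ≤ ((π/L)² + c)/((π/L)² + 1) = (1 + c(L/π)²)/(1 + (L/π)²). With (π/L)² = π^2/36 and c = 2/3, the largest admissible constant is α = ((π/L)² + c)/((π/L)² + 1).
Simplifying, α = (π^2 + 24)/(π^2 + 36).


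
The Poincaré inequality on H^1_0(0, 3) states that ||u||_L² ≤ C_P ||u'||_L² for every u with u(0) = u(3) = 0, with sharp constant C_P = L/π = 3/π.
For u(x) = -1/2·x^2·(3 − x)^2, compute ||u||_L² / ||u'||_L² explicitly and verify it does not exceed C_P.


||u||_L² / ||u'||_L² = sqrt(3)/2 < C_P = 3/π.

u(x) = -1/2·x^2·(3 − x)^2, so u'(x) = x*(x*(3 - x) - (x - 3)^2).
u(x) = -1/2·x^2·(3 − x)^2 vanishes at x = 0 and x = 3, so u ∈ H^1_0(0, 3). Differentiate via the product rule and integrate the resulting polynomials term by term.
  ∫_0^3 u² dx = ∫_0^3 (x^8/4 - 3*x^7 + 27*x^6/2 - 27*x^5 + 81*x^4/4) dx. Term by term:
    ∫_0^3 x^8/4 dx = 2187/4;  ∫_0^3 -3*x^7 dx = -19683/8;  ∫_0^3 27*x^6/2 dx = 59049/14;
    ∫_0^3 -27*x^5 dx = -6561/2;  ∫_0^3 81*x^4/4 dx = 19683/20.
  Sum: 2187/4 − 19683/8 + 59049/14 − 6561/2 + 19683/20 = 2187/280.
  ∫_0^3 (u')² dx = ∫_0^3 (4*x^6 - 36*x^5 + 117*x^4 - 162*x^3 + 81*x^2) dx. Term by term:
    ∫_0^3 4*x^6 dx = 8748/7;  ∫_0^3 -36*x^5 dx = -4374;  ∫_0^3 117*x^4 dx = 28431/5;
    ∫_0^3 -162*x^3 dx = -6561/2;  ∫_0^3 81*x^2 dx = 729.
  Sum: 8748/7 − 4374 + 28431/5 − 6561/2 + 729 = 729/70.
∫_0^3 u² dx = 2187/280, so ||u||_L² = 27*sqrt(210)/140.
∫_0^3 (u')² dx = 729/70, so ||u'||_L² = 27*sqrt(70)/70.
Ratio ||u||_L² / ||u'||_L² = sqrt(3)/2.
Sharp Poincaré constant on H^1_0(0, 3) is C_P = L/π = 3/π, achieved by sin(π/3·x).
A polynomial bump cannot attain the sharp Poincaré constant (only the first sine eigenfunction does), so the ratio is strictly less than C_P, consistent with ||u||_L² ≤ C_P ||u'||_L².


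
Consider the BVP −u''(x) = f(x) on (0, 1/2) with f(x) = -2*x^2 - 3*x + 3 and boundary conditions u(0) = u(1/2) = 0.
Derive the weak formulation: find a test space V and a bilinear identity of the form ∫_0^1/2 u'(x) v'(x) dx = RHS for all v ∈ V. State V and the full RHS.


V = H^1_0(0, 1/2) (so v(0) = v(1/2) = 0); weak form: ∫_0^1/2 u'v' dx = ∫_0^1/2 (-2*x^2 - 3*x + 3) v dx for all v ∈ V.

Multiply both sides by a test function v and integrate from 0 to 1/2:
  ∫_0^1/2 −u''(x) v(x) dx = ∫_0^1/2 f(x) v(x) dx.
Integrate the LHS by parts once:
  ∫_0^1/2 −u'' v dx = −[u'(x) v(x)]_0^1/2 + ∫_0^1/2 u'(x) v'(x) dx.
Thus ∫_0^1/2 u'(x) v'(x) dx = ∫_0^1/2 f(x) v(x) dx + [u'(x) v(x)]_0^1/2.
Choose V so that boundary terms are either known or forced to vanish.
u is Dirichlet: u(0) = u(1/2) = 0. Let V = H^1_0(0, 1/2); then v(0) = v(1/2) = 0, and [u' v]_0^1/2 = 0.
Weak formulation: find u (satisfying any essential BC) such that ∫_0^1/2 u'(x) v'(x) dx = ∫_0^1/2 f v dx for all v ∈ V.
Substituting f(x) = -2*x^2 - 3*x + 3, the right-hand side is ∫_0^1/2 (-2*x^2 - 3*x + 3) v dx.


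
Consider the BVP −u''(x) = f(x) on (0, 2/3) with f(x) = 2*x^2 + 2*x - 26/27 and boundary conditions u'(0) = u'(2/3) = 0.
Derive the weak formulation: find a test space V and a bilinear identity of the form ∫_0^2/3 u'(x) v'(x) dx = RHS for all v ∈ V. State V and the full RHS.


V = H^1(0, 2/3) (no boundary constraint on v; u is determined up to an additive constant); weak form: ∫_0^2/3 u'v' dx = ∫_0^2/3 (2*x^2 + 2*x - 26/27) v dx for all v ∈ V.

Multiply both sides by a test function v and integrate from 0 to 2/3:
  ∫_0^2/3 −u''(x) v(x) dx = ∫_0^2/3 f(x) v(x) dx.
Integrate the LHS by parts once:
  ∫_0^2/3 −u'' v dx = −[u'(x) v(x)]_0^2/3 + ∫_0^2/3 u'(x) v'(x) dx.
Thus ∫_0^2/3 u'(x) v'(x) dx = ∫_0^2/3 f(x) v(x) dx + [u'(x) v(x)]_0^2/3.
Choose V so that boundary terms are either known or forced to vanish.
u has homogeneous Neumann: u'(0) = u'(2/3) = 0. So [u' v]_0^2/3 = 0·v(2/3) − 0·v(0) = 0 for any v; take V = H^1(0, 2/3).
Weak formulation: find u (satisfying any essential BC) such that ∫_0^2/3 u'(x) v'(x) dx = ∫_0^2/3 f v dx for all v ∈ V (homogeneous Neumann, so boundary terms vanish).
Substituting f(x) = 2*x^2 + 2*x - 26/27, the right-hand side is ∫_0^2/3 (2*x^2 + 2*x - 26/27) v dx.
Compatibility check (pure Neumann): taking v ≡ 1 ∈ V gives 0 = ∫_0^2/3 f dx + (0) − (0), i.e. ∫_0^2/3 f dx must equal u'(0) − u'(2/3) = 0. Indeed ∫_0^2/3 (2*x^2 + 2*x - 26/27) dx = 0, so the data are compatible. The solution is then unique only up to an additive constant (fix it e.g. by requiring ∫_0^2/3 u dx = 0).


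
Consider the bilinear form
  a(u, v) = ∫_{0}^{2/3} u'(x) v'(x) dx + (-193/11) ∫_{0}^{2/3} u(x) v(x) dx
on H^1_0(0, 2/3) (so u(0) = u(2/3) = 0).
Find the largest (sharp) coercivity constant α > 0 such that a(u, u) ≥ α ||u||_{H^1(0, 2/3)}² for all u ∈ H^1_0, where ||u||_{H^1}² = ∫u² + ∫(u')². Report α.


α = (-772 + 99*π^2)/(11*(4 + 9*π^2))

Coercivity of a(·,·) on H^1_0(0, 2/3) means a(u, u) ≥ α ||u||_{H^1}² for every u ∈ H^1_0.
The interval has length L = 2/3, and Poincaré/coercivity depend only on L. Here a(u, u) = ∫(u')² + (-193/11)·∫u².
Here c = -193/11 < 0 with |c| < (π/L)² = 9*π^2/4, so coercivity still holds. The condition a(u,u) ≥ α||u||_{H^1}² reads (1−α)∫(u')² ≥ (α−c)∫u². Any admissible α is ≤ 1 (rapidly oscillating u have ∫u²/∫(u')² → 0), and α = 1 would force 0 ≥ (1−c)∫u², impossible since c < 1; so 1−α > 0. By the sharp Poincaré inequality on H^1_0 of an interval of length L, ∫(u')² ≥ (π/L)²∫u² with equality for the first sine mode sin(π(x−x₀)/L) (x₀ the left endpoint), so the inequality holds for all u iff (1−α)(π/L)² ≥ α − c, i.e. α ≤ ((π/L)² + c)/((π/L)² + 1) = (1 + c(L/π)²)/(1 + (L/π)²). (Direct route, valid since c ≤ 0: Poincaré gives c∫u² ≥ c(L/π)²∫(u')², so a(u,u) ≥ (1 + c(L/π)²)∫(u')², while ||u||_{H^1}² ≤ (1 + (L/π)²)∫(u')²; dividing yields the same α.) With (π/L)² = 9*π^2/4 and c = -193/11, the largest admissible constant is α = ((π/L)² + c)/((π/L)² + 1).
Simplifying, α = (-772 + 99*π^2)/(11*(4 + 9*π^2)).


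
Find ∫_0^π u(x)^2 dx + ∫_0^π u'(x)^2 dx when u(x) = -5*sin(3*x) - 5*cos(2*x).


||u||_{H^1(0,π)}^2 = 300 + 375*π/2

u'(x) = 10*sin(2*x) - 15*cos(3*x).
Expand u² and (u')² and integrate term by term on (0, π), using: for integers n ≥ 1, ∫_0^π sin²(nx) dx = ∫_0^π cos²(nx) dx = π/2; for n ≠ n', ∫_0^π sin(nx)sin(n'x) dx = ∫_0^π cos(nx)cos(n'x) dx = 0; and by product-to-sum, ∫_0^π sin(nx)cos(n'x) dx = ½∫_0^π [sin((n+n')x) + sin((n−n')x)] dx, which is 0 when n+n' is even and 2n/(n²−n'²) when n+n' is odd (it need not vanish on (0, π)).
  u² squared terms: (-5)²·∫cos(2x)² dx = 25·π/2 = 25*π/2;  (-5)²·∫sin(3x)² dx = 25·π/2 = 25*π/2.
  u² cross terms: 2·(-5)·(-5)·∫cos(2x)·sin(3x) dx = 50·(6/5) = 60.
  So ∫_0^π u² dx = 25*π/2 + 25*π/2 + 60 = 60 + 25*π.
  (u')² squared terms: (-15)²·∫cos(3x)² dx = 225·π/2 = 225*π/2;  (10)²·∫sin(2x)² dx = 100·π/2 = 50*π.
  (u')² cross terms: 2·(-15)·(10)·∫cos(3x)·sin(2x) dx = -300·(-4/5) = 240.
  So ∫_0^π (u')² dx = 225*π/2 + 50*π + 240 = 240 + 325*π/2.
||u||_{H^1}^2 = (60 + 25*π) + (240 + 325*π/2) = 300 + 375*π/2.


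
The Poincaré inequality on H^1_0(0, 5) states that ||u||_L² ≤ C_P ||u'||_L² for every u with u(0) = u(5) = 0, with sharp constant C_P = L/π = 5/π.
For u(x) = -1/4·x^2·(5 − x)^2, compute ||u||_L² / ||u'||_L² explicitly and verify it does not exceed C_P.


||u||_L² / ||u'||_L² = 5*sqrt(3)/6 < C_P = 5/π.

u(x) = -1/4·x^2·(5 − x)^2, so u'(x) = x*(x*(5 - x) - (x - 5)^2)/2.
u(x) = -1/4·x^2·(5 − x)^2 vanishes at x = 0 and x = 5, so u ∈ H^1_0(0, 5). Differentiate via the product rule and integrate the resulting polynomials term by term.
  ∫_0^5 u² dx = ∫_0^5 (x^8/16 - 5*x^7/4 + 75*x^6/8 - 125*x^5/4 + 625*x^4/16) dx. Term by term:
    ∫_0^5 x^8/16 dx = 1953125/144;  ∫_0^5 -5*x^7/4 dx = -1953125/32;  ∫_0^5 75*x^6/8 dx = 5859375/56;
    ∫_0^5 -125*x^5/4 dx = -1953125/24;  ∫_0^5 625*x^4/16 dx = 390625/16.
  Sum: 1953125/144 − 1953125/32 + 5859375/56 − 1953125/24 + 390625/16 = 390625/2016.
  ∫_0^5 (u')² dx = ∫_0^5 (x^6 - 15*x^5 + 325*x^4/4 - 375*x^3/2 + 625*x^2/4) dx. Term by term:
    ∫_0^5 x^6 dx = 78125/7;  ∫_0^5 -15*x^5 dx = -78125/2;  ∫_0^5 325*x^4/4 dx = 203125/4;
    ∫_0^5 -375*x^3/2 dx = -234375/8;  ∫_0^5 625*x^2/4 dx = 78125/12.
  Sum: 78125/7 − 78125/2 + 203125/4 − 234375/8 + 78125/12 = 15625/168.
∫_0^5 u² dx = 390625/2016, so ||u||_L² = 625*sqrt(14)/168.
∫_0^5 (u')² dx = 15625/168, so ||u'||_L² = 125*sqrt(42)/84.
Ratio ||u||_L² / ||u'||_L² = 5*sqrt(3)/6.
Sharp Poincaré constant on H^1_0(0, 5) is C_P = L/π = 5/π, achieved by sin(π/5·x).
A polynomial bump cannot attain the sharp Poincaré constant (only the first sine eigenfunction does), so the ratio is strictly less than C_P, consistent with ||u||_L² ≤ C_P ||u'||_L².


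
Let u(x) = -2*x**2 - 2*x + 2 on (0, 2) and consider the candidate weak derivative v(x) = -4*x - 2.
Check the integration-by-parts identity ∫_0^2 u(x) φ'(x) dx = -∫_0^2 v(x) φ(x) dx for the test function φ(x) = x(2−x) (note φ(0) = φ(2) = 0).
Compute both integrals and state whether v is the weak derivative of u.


LHS = 8, RHS = 8. Yes, v = u' weakly.

u(x) = -2*x**2 - 2*x + 2, classical derivative u'(x) = -4*x - 2.
φ(x) = x(2−x), so φ'(x) = 2 - 2*x.
Note φ(0) = φ(2) = 0, so the boundary term u·φ vanishes.
LHS = ∫_0^2 u(x) φ'(x) dx = ∫_0^2 (4*x^3 - 8*x + 4) dx. Term by term:
  ∫_0^2 4*x^3 dx = 16;  ∫_0^2 -8*x dx = -16;  ∫_0^2 4 dx = 8.
Sum: 16 − 16 + 8 = 8.
So LHS = 8.
∫_0^2 v(x) φ(x) dx = ∫_0^2 (4*x^3 - 6*x^2 - 4*x) dx. Term by term:
  ∫_0^2 4*x^3 dx = 16;  ∫_0^2 -6*x^2 dx = -16;  ∫_0^2 -4*x dx = -8.
Sum: 16 − 16 − 8 = -8.
So RHS = -∫_0^2 v(x) φ(x) dx = 8.
LHS = RHS, so the identity holds for this test φ.
Moreover u is smooth here and v(x) = u'(x) = -4*x - 2 pointwise, so the identity holds for every test function. Hence v is the weak derivative of u.


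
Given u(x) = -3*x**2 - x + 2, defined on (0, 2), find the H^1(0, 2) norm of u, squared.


||u||_{H^1}^2 = 2614/15

The H^1 norm (squared) on an interval (0, L) is
  ||u||_{H^1}^2 = ∫_0^L u(x)^2 dx + ∫_0^L u'(x)^2 dx.
Compute u'(x) = -6*x - 1.
Then u(x)^2 = 9*x**4 + 6*x**3 - 11*x**2 - 4*x + 4 and u'(x)^2 = 36*x**2 + 12*x + 1.
Integrate each monomial from 0 to 2 using ∫_0^2 c·x^n dx = c·2^(n+1)/(n+1):
  ∫_0^2 u(x)^2 dx = ∫_0^2 (9*x^4 + 6*x^3 - 11*x^2 - 4*x + 4) dx. Term by term:
    ∫_0^2 9*x^4 dx = 288/5;  ∫_0^2 6*x^3 dx = 24;  ∫_0^2 -11*x^2 dx = -88/3;
    ∫_0^2 -4*x dx = -8;  ∫_0^2 4 dx = 8.
  Sum: 288/5 + 24 − 88/3 − 8 + 8 = 784/15.
  ∫_0^2 u'(x)^2 dx = ∫_0^2 (36*x^2 + 12*x + 1) dx. Term by term:
    ∫_0^2 36*x^2 dx = 96;  ∫_0^2 12*x dx = 24;  ∫_0^2 1 dx = 2.
  Sum: 96 + 24 + 2 = 122.
Adding: ||u||_{H^1}^2 = 784/15 + 122 = 2614/15.


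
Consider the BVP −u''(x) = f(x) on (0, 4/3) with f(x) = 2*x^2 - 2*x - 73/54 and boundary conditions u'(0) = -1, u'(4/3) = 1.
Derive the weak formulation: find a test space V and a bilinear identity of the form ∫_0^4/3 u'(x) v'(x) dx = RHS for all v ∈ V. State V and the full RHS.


V = H^1(0, 4/3) (v unrestricted at boundary; u is determined up to an additive constant); weak form: ∫_0^4/3 u'v' dx = ∫_0^4/3 (2*x^2 - 2*x - 73/54) v dx + v(4/3) + v(0) for all v ∈ V.

Multiply both sides by a test function v and integrate from 0 to 4/3:
  ∫_0^4/3 −u''(x) v(x) dx = ∫_0^4/3 f(x) v(x) dx.
Integrate the LHS by parts once:
  ∫_0^4/3 −u'' v dx = −[u'(x) v(x)]_0^4/3 + ∫_0^4/3 u'(x) v'(x) dx.
Thus ∫_0^4/3 u'(x) v'(x) dx = ∫_0^4/3 f(x) v(x) dx + [u'(x) v(x)]_0^4/3.
Choose V so that boundary terms are either known or forced to vanish.
u has inhomogeneous Neumann u'(0) = -1, u'(4/3) = 1. [u' v]_0^4/3 = (1)·v(4/3) − (-1)·v(0) = v(4/3) + v(0). Take V = H^1(0, 4/3); boundary term becomes part of RHS.
Weak formulation: find u (satisfying any essential BC) such that ∫_0^4/3 u'(x) v'(x) dx = ∫_0^4/3 f v dx + v(4/3) + v(0) for all v ∈ V (Neumann data are natural BCs: they enter the RHS as boundary terms).
Substituting f(x) = 2*x^2 - 2*x - 73/54, the right-hand side is ∫_0^4/3 (2*x^2 - 2*x - 73/54) v dx + v(4/3) + v(0).
Compatibility check (pure Neumann): taking v ≡ 1 ∈ V gives 0 = ∫_0^4/3 f dx + (1) − (-1), i.e. ∫_0^4/3 f dx must equal u'(0) − u'(4/3) = -2. Indeed ∫_0^4/3 (2*x^2 - 2*x - 73/54) dx = -2, so the data are compatible. The solution is then unique only up to an additive constant (fix it e.g. by requiring ∫_0^4/3 u dx = 0).


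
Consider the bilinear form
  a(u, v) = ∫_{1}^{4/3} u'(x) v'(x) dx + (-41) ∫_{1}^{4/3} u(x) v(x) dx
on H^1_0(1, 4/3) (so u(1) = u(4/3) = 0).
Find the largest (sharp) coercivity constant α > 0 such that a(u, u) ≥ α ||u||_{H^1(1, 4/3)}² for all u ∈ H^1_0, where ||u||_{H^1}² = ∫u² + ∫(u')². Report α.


α = (-41 + 9*π^2)/(1 + 9*π^2)

Coercivity of a(·,·) on H^1_0(1, 4/3) means a(u, u) ≥ α ||u||_{H^1}² for every u ∈ H^1_0.
The interval has length L = 1/3, and Poincaré/coercivity depend only on L. Here a(u, u) = ∫(u')² + (-41)·∫u².
Here c = -41 < 0 with |c| < (π/L)² = 9*π^2, so coercivity still holds. The condition a(u,u) ≥ α||u||_{H^1}² reads (1−α)∫(u')² ≥ (α−c)∫u². Any admissible α is ≤ 1 (rapidly oscillating u have ∫u²/∫(u')² → 0), and α = 1 would force 0 ≥ (1−c)∫u², impossible since c < 1; so 1−α > 0. By the sharp Poincaré inequality on H^1_0 of an interval of length L, ∫(u')² ≥ (π/L)²∫u² with equality for the first sine mode sin(π(x−x₀)/L) (x₀ the left endpoint), so the inequality holds for all u iff (1−α)(π/L)² ≥ α − c, i.e. α ≤ ((π/L)² + c)/((π/L)² + 1) = (1 + c(L/π)²)/(1 + (L/π)²). (Direct route, valid since c ≤ 0: Poincaré gives c∫u² ≥ c(L/π)²∫(u')², so a(u,u) ≥ (1 + c(L/π)²)∫(u')², while ||u||_{H^1}² ≤ (1 + (L/π)²)∫(u')²; dividing yields the same α.) With (π/L)² = 9*π^2 and c = -41, the largest admissible constant is α = ((π/L)² + c)/((π/L)² + 1).
Simplifying, α = (-41 + 9*π^2)/(1 + 9*π^2).


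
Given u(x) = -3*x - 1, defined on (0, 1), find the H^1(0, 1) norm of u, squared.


||u||_{H^1}^2 = 16

The H^1 norm (squared) on an interval (0, L) is
  ||u||_{H^1}^2 = ∫_0^L u(x)^2 dx + ∫_0^L u'(x)^2 dx.
Compute u'(x) = -3.
Then u(x)^2 = 9*x**2 + 6*x + 1 and u'(x)^2 = 9.
Integrate each monomial from 0 to 1 using ∫_0^1 c·x^n dx = c·1^(n+1)/(n+1):
  ∫_0^1 u(x)^2 dx = ∫_0^1 (9*x^2 + 6*x + 1) dx. Term by term:
    ∫_0^1 9*x^2 dx = 3;  ∫_0^1 6*x dx = 3;  ∫_0^1 1 dx = 1.
  Sum: 3 + 3 + 1 = 7.
  ∫_0^1 u'(x)^2 dx = ∫_0^1 (9) dx. Term by term:
    ∫_0^1 9 dx = 9.
Adding: ||u||_{H^1}^2 = 7 + 9 = 16.


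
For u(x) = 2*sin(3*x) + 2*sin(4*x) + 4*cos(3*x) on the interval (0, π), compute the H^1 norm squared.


||u||_{H^1(0,π)}^2 = 1280/7 + 134*π

u'(x) = -12*sin(3*x) + 6*cos(3*x) + 8*cos(4*x).
Expand u² and (u')² and integrate term by term on (0, π), using: for integers n ≥ 1, ∫_0^π sin²(nx) dx = ∫_0^π cos²(nx) dx = π/2; for n ≠ n', ∫_0^π sin(nx)sin(n'x) dx = ∫_0^π cos(nx)cos(n'x) dx = 0; and by product-to-sum, ∫_0^π sin(nx)cos(n'x) dx = ½∫_0^π [sin((n+n')x) + sin((n−n')x)] dx, which is 0 when n+n' is even and 2n/(n²−n'²) when n+n' is odd (it need not vanish on (0, π)).
  u² squared terms: (2)²·∫sin(3x)² dx = 4·π/2 = 2*π;  (2)²·∫sin(4x)² dx = 4·π/2 = 2*π;  (4)²·∫cos(3x)² dx = 16·π/2 = 8*π.
  u² cross terms: 2·(2)·(2)·∫sin(3x)·sin(4x) dx = 8·(0) = 0;  2·(2)·(4)·∫sin(3x)·cos(3x) dx = 16·(0) = 0;  2·(2)·(4)·∫sin(4x)·cos(3x) dx = 16·(8/7) = 128/7.
  So ∫_0^π u² dx = 2*π + 2*π + 8*π + 0 + 0 + 128/7 = 128/7 + 12*π.
  (u')² squared terms: (-12)²·∫sin(3x)² dx = 144·π/2 = 72*π;  (6)²·∫cos(3x)² dx = 36·π/2 = 18*π;  (8)²·∫cos(4x)² dx = 64·π/2 = 32*π.
  (u')² cross terms: 2·(-12)·(6)·∫sin(3x)·cos(3x) dx = -144·(0) = 0;  2·(-12)·(8)·∫sin(3x)·cos(4x) dx = -192·(-6/7) = 1152/7;  2·(6)·(8)·∫cos(3x)·cos(4x) dx = 96·(0) = 0.
  So ∫_0^π (u')² dx = 72*π + 18*π + 32*π + 0 + 1152/7 + 0 = 1152/7 + 122*π.
||u||_{H^1}^2 = (128/7 + 12*π) + (1152/7 + 122*π) = 1280/7 + 134*π.


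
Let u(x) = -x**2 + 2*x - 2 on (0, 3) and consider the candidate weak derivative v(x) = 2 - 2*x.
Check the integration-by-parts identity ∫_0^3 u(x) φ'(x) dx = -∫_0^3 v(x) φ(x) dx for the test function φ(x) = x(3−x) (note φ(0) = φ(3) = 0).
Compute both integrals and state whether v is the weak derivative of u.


LHS = 9/2, RHS = 9/2. Yes, v = u' weakly.

u(x) = -x**2 + 2*x - 2, classical derivative u'(x) = 2 - 2*x.
φ(x) = x(3−x), so φ'(x) = 3 - 2*x.
Note φ(0) = φ(3) = 0, so the boundary term u·φ vanishes.
LHS = ∫_0^3 u(x) φ'(x) dx = ∫_0^3 (2*x^3 - 7*x^2 + 10*x - 6) dx. Term by term:
  ∫_0^3 2*x^3 dx = 81/2;  ∫_0^3 -7*x^2 dx = -63;  ∫_0^3 10*x dx = 45;
  ∫_0^3 -6 dx = -18.
Sum: 81/2 − 63 + 45 − 18 = 9/2.
So LHS = 9/2.
∫_0^3 v(x) φ(x) dx = ∫_0^3 (2*x^3 - 8*x^2 + 6*x) dx. Term by term:
  ∫_0^3 2*x^3 dx = 81/2;  ∫_0^3 -8*x^2 dx = -72;  ∫_0^3 6*x dx = 27.
Sum: 81/2 − 72 + 27 = -9/2.
So RHS = -∫_0^3 v(x) φ(x) dx = 9/2.
LHS = RHS, so the identity holds for this test φ.
Moreover u is smooth here and v(x) = u'(x) = 2 - 2*x pointwise, so the identity holds for every test function. Hence v is the weak derivative of u.


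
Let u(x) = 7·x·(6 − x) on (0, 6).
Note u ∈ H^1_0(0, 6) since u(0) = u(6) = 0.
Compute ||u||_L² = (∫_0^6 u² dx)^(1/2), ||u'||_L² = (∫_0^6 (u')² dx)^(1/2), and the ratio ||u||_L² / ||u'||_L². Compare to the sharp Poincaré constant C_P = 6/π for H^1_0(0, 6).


||u||_L² / ||u'||_L² = 3*sqrt(10)/5 < C_P = 6/π.

u(x) = 7·x·(6 − x), so u'(x) = 42 - 14*x.
u(x) = 7·x·(6 − x) vanishes at x = 0 and x = 6, so u ∈ H^1_0(0, 6). Differentiate via the product rule and integrate the resulting polynomials term by term.
  ∫_0^6 u² dx = ∫_0^6 (49*x^4 - 588*x^3 + 1764*x^2) dx. Term by term:
    ∫_0^6 49*x^4 dx = 381024/5;  ∫_0^6 -588*x^3 dx = -190512;  ∫_0^6 1764*x^2 dx = 127008.
  Sum: 381024/5 − 190512 + 127008 = 63504/5.
  ∫_0^6 (u')² dx = ∫_0^6 (196*x^2 - 1176*x + 1764) dx. Term by term:
    ∫_0^6 196*x^2 dx = 14112;  ∫_0^6 -1176*x dx = -21168;  ∫_0^6 1764 dx = 10584.
  Sum: 14112 − 21168 + 10584 = 3528.
∫_0^6 u² dx = 63504/5, so ||u||_L² = 252*sqrt(5)/5.
∫_0^6 (u')² dx = 3528, so ||u'||_L² = 42*sqrt(2).
Ratio ||u||_L² / ||u'||_L² = 3*sqrt(10)/5.
Sharp Poincaré constant on H^1_0(0, 6) is C_P = L/π = 6/π, achieved by sin(π/6·x).
A polynomial bump cannot attain the sharp Poincaré constant (only the first sine eigenfunction does), so the ratio is strictly less than C_P, consistent with ||u||_L² ≤ C_P ||u'||_L².
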